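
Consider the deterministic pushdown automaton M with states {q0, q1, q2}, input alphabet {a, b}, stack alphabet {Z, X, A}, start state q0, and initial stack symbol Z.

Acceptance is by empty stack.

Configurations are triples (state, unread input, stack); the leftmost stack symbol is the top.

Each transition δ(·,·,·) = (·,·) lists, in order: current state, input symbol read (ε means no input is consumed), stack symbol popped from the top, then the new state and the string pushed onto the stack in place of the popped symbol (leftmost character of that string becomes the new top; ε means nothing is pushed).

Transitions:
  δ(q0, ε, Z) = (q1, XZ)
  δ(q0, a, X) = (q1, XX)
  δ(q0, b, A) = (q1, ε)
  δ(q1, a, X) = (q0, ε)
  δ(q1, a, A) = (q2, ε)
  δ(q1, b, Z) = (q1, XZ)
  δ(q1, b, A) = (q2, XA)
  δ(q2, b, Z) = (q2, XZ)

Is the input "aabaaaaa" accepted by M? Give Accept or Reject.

Reject

(q0, aabaaaaa, Z)
  ε-move, top Z: go to q1, push XZ → (q1, aabaaaaa, XZ)
  read a, top X: go to q0, push ε → (q0, abaaaaa, Z)
  ε-move, top Z: go to q1, push XZ → (q1, abaaaaa, XZ)
  read a, top X: go to q0, push ε → (q0, baaaaa, Z)
  ε-move, top Z: go to q1, push XZ → (q1, baaaaa, XZ)
No transition applies at (q1, baaaaa, XZ); input not fully consumed.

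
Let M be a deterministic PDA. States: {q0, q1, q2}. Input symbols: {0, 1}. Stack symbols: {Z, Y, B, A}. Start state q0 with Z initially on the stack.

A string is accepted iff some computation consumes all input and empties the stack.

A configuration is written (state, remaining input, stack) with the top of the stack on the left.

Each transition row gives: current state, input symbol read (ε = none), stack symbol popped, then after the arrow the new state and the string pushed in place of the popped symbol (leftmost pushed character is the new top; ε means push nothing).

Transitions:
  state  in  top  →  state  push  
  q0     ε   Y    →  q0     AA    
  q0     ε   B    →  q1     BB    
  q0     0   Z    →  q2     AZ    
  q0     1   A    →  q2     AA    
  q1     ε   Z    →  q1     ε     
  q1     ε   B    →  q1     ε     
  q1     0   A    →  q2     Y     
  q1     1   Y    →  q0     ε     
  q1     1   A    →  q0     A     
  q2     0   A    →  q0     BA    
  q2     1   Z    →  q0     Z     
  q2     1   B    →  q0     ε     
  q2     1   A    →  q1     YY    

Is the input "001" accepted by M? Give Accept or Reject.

Reject

(q0, 001, Z) ⊢ (q2, 01, AZ) ⊢ (q0, 1, BAZ) ⊢ (q1, 1, BBAZ) ⊢ (q1, 1, BAZ) ⊢ (q1, 1, AZ) ⊢ (q0, ε, AZ)
All input consumed; stack is AZ, not empty, and no further ε-move applies.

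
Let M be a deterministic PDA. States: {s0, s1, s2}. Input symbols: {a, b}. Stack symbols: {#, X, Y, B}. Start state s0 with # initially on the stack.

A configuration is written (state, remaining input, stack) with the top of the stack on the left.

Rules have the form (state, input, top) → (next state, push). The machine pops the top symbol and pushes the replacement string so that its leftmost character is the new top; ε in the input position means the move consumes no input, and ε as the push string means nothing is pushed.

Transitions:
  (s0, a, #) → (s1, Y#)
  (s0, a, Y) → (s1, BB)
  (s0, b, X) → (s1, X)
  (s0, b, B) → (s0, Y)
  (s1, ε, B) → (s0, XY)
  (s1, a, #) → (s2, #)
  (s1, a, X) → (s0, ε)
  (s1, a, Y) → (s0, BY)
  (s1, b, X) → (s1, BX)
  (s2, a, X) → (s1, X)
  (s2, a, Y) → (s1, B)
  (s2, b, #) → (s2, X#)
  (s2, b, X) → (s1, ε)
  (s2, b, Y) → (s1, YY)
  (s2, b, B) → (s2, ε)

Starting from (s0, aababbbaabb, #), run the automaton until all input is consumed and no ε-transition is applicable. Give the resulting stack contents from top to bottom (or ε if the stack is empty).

XYXYBXYBY#

(s0, aababbbaabb, #)
  read a, top #: go to s1, push Y# → (s1, ababbbaabb, Y#)
  read a, top Y: go to s0, push BY → (s0, babbbaabb, BY#)
  read b, top B: go to s0, push Y → (s0, abbbaabb, YY#)
  read a, top Y: go to s1, push BB → (s1, bbbaabb, BBY#)
  ε-move, top B: go to s0, push XY → (s0, bbbaabb, XYBY#)
  read b, top X: go to s1, push X → (s1, bbaabb, XYBY#)
  read b, top X: go to s1, push BX → (s1, baabb, BXYBY#)
  ε-move, top B: go to s0, push XY → (s0, baabb, XYXYBY#)
  read b, top X: go to s1, push X → (s1, aabb, XYXYBY#)
  read a, top X: go to s0, push ε → (s0, abb, YXYBY#)
  read a, top Y: go to s1, push BB → (s1, bb, BBXYBY#)
  ε-move, top B: go to s0, push XY → (s0, bb, XYBXYBY#)
  read b, top X: go to s1, push X → (s1, b, XYBXYBY#)
  read b, top X: go to s1, push BX → (s1, ε, BXYBXYBY#)
  ε-move, top B: go to s0, push XY → (s0, ε, XYXYBXYBY#)
All input consumed in state s0 with stack XYXYBXYBY#.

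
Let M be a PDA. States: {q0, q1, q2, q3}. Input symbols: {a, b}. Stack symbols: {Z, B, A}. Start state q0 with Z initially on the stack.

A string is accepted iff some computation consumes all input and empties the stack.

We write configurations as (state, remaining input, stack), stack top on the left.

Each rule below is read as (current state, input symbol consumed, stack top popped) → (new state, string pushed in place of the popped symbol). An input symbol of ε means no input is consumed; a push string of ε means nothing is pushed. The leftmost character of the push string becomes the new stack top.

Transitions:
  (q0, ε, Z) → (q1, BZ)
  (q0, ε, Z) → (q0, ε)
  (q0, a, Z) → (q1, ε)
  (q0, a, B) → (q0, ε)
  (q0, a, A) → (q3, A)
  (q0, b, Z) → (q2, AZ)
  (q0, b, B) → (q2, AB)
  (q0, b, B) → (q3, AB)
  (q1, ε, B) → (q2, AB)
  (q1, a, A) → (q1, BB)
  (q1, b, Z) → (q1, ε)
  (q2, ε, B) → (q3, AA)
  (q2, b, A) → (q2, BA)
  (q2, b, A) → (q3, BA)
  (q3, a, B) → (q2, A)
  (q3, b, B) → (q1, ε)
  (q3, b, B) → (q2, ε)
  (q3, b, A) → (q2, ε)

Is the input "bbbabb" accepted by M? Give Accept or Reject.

No computation consumes all input and empties the stack.

Reject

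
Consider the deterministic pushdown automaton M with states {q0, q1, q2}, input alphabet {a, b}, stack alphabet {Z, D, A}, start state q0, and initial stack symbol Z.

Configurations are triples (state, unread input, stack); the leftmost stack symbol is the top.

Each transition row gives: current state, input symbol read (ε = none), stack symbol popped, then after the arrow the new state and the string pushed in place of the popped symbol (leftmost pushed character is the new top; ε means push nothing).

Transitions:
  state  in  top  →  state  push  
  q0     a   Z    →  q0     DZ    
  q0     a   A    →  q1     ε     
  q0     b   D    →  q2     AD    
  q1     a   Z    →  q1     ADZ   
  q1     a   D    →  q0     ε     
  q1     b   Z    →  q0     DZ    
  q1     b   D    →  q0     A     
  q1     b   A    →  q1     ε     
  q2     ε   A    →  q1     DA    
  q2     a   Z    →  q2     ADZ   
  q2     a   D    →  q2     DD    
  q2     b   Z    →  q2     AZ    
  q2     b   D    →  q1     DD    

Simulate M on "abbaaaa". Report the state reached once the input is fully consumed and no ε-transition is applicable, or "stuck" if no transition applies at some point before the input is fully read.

stuck

(q0, abbaaaa, Z)
  read a, top Z: go to q0, push DZ → (q0, bbaaaa, DZ)
  read b, top D: go to q2, push AD → (q2, baaaa, ADZ)
  ε-move, top A: go to q1, push DA → (q1, baaaa, DADZ)
  read b, top D: go to q0, push A → (q0, aaaa, AADZ)
  read a, top A: go to q1, push ε → (q1, aaa, ADZ)
No transition for (q1, a, top A); M blocks with input aaa remaining.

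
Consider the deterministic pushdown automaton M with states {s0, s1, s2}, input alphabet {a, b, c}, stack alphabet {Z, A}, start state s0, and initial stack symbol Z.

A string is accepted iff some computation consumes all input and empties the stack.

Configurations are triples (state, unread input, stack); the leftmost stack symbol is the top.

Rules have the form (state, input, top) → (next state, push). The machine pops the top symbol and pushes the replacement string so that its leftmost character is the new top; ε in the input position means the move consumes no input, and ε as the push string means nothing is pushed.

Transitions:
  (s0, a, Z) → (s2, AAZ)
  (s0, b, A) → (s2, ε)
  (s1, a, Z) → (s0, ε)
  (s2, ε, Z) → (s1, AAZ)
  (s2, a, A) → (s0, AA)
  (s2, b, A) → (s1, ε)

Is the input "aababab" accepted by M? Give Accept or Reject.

(s0, aababab, Z) ⊢ (s2, ababab, AAZ) ⊢ (s0, babab, AAAZ) ⊢ (s2, abab, AAZ) ⊢ (s0, bab, AAAZ) ⊢ (s2, ab, AAZ) ⊢ (s0, b, AAAZ) ⊢ (s2, ε, AAZ)
All input consumed; stack is AAZ, not empty, and no further ε-move applies.

Reject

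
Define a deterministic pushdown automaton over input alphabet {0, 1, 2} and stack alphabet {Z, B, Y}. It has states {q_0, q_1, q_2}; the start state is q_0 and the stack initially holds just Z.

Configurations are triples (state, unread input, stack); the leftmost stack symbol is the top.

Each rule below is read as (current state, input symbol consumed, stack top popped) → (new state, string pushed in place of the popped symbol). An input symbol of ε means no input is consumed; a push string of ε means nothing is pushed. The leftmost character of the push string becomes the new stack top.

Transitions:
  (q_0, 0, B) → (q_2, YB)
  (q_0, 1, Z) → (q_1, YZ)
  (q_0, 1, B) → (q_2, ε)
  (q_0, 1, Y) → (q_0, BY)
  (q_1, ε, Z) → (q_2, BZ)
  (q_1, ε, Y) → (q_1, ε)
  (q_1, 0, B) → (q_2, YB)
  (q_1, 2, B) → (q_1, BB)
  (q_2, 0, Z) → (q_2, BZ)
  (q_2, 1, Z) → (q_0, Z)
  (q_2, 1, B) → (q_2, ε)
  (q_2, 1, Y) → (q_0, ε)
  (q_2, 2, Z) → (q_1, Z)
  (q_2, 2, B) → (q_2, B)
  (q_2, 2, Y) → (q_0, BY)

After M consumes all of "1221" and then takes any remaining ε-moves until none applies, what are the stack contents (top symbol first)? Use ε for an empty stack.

(q_0, 1221, Z) ⊢ (q_1, 221, YZ) ⊢ (q_1, 221, Z) ⊢ (q_2, 221, BZ) ⊢ (q_2, 21, BZ) ⊢ (q_2, 1, BZ) ⊢ (q_2, ε, Z)
All input consumed in state q_2 with stack Z.

Z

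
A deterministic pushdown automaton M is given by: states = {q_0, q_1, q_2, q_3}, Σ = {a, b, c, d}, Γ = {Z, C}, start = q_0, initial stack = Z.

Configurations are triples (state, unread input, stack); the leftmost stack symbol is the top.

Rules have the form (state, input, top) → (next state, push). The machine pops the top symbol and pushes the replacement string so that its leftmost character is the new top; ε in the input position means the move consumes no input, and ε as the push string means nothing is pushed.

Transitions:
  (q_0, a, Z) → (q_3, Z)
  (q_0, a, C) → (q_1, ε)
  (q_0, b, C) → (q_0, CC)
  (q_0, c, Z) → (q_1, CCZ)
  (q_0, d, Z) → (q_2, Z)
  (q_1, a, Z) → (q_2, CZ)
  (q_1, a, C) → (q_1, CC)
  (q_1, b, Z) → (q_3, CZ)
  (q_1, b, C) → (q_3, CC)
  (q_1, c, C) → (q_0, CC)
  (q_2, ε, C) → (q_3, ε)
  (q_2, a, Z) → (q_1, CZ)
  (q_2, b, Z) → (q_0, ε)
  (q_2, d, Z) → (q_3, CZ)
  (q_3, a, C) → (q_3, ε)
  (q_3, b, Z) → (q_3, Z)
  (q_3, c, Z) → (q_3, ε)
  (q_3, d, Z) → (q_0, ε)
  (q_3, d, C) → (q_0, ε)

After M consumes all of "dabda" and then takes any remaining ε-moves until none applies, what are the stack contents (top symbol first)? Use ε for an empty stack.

Z

(q_0, dabda, Z) ⊢ (q_2, abda, Z) ⊢ (q_1, bda, CZ) ⊢ (q_3, da, CCZ) ⊢ (q_0, a, CZ) ⊢ (q_1, ε, Z)
All input consumed in state q_1 with stack Z.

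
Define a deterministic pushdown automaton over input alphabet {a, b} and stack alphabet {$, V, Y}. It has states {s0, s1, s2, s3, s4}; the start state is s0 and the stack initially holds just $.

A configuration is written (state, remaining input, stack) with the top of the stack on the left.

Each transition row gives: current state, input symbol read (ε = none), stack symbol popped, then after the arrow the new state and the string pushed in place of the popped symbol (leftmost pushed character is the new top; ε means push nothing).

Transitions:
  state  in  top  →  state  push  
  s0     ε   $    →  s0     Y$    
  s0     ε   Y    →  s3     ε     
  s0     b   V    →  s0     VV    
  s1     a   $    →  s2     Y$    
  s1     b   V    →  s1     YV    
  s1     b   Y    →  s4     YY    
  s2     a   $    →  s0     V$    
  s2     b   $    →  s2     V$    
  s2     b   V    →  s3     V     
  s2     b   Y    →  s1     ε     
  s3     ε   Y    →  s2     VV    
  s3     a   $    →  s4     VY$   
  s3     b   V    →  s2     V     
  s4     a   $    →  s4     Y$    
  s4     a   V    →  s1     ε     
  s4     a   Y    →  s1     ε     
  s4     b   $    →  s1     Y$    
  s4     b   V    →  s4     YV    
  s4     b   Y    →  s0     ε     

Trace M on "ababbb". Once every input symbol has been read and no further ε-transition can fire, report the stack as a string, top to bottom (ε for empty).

(s0, ababbb, $)
  ε-move, top $: go to s0, push Y$ → (s0, ababbb, Y$)
  ε-move, top Y: go to s3, push ε → (s3, ababbb, $)
  read a, top $: go to s4, push VY$ → (s4, babbb, VY$)
  read b, top V: go to s4, push YV → (s4, abbb, YVY$)
  read a, top Y: go to s1, push ε → (s1, bbb, VY$)
  read b, top V: go to s1, push YV → (s1, bb, YVY$)
  read b, top Y: go to s4, push YY → (s4, b, YYVY$)
  read b, top Y: go to s0, push ε → (s0, ε, YVY$)
  ε-move, top Y: go to s3, push ε → (s3, ε, VY$)
All input consumed in state s3 with stack VY$.

VY$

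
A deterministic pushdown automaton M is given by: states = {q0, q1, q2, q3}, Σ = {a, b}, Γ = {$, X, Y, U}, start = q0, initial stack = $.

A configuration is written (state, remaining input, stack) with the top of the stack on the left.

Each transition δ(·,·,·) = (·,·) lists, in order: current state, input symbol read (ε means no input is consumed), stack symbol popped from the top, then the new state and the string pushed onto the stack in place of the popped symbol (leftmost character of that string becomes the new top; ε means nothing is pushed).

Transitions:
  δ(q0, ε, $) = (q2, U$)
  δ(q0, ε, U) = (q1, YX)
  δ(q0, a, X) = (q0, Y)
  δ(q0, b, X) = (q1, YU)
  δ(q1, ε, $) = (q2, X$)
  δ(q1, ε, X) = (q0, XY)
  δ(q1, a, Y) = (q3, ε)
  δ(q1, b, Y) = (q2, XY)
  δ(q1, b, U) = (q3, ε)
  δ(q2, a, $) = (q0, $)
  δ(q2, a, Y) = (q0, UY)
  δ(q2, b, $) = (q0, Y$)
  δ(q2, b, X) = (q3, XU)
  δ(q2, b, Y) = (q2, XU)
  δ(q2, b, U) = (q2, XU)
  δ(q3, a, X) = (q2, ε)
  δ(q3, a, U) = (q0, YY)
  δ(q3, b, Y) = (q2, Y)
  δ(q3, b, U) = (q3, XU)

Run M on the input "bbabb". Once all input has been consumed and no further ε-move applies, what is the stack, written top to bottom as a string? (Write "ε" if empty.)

XUUU$

(q0, bbabb, $)
  ε-move, top $: go to q2, push U$ → (q2, bbabb, U$)
  read b, top U: go to q2, push XU → (q2, babb, XU$)
  read b, top X: go to q3, push XU → (q3, abb, XUU$)
  read a, top X: go to q2, push ε → (q2, bb, UU$)
  read b, top U: go to q2, push XU → (q2, b, XUU$)
  read b, top X: go to q3, push XU → (q3, ε, XUUU$)
All input consumed in state q3 with stack XUUU$.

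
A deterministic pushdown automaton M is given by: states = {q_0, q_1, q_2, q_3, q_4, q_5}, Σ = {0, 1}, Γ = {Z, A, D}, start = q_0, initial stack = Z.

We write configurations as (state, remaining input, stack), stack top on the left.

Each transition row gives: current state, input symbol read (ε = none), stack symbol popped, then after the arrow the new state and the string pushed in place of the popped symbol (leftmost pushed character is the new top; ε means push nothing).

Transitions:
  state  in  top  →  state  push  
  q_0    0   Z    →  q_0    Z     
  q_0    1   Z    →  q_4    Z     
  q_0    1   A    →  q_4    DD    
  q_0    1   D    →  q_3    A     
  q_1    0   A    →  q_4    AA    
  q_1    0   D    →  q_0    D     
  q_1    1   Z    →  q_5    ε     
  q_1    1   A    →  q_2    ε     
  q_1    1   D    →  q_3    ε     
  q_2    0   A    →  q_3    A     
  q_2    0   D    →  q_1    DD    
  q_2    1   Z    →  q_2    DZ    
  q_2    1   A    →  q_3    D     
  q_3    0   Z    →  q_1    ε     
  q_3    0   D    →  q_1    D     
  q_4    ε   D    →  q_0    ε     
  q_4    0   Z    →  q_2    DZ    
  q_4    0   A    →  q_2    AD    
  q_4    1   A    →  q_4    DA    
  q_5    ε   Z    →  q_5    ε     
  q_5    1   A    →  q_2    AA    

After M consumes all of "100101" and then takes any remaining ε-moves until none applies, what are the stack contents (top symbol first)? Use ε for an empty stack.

Z

(q_0, 100101, Z)
  read 1, top Z: go to q_4, push Z → (q_4, 00101, Z)
  read 0, top Z: go to q_2, push DZ → (q_2, 0101, DZ)
  read 0, top D: go to q_1, push DD → (q_1, 101, DDZ)
  read 1, top D: go to q_3, push ε → (q_3, 01, DZ)
  read 0, top D: go to q_1, push D → (q_1, 1, DZ)
  read 1, top D: go to q_3, push ε → (q_3, ε, Z)
All input consumed in state q_3 with stack Z.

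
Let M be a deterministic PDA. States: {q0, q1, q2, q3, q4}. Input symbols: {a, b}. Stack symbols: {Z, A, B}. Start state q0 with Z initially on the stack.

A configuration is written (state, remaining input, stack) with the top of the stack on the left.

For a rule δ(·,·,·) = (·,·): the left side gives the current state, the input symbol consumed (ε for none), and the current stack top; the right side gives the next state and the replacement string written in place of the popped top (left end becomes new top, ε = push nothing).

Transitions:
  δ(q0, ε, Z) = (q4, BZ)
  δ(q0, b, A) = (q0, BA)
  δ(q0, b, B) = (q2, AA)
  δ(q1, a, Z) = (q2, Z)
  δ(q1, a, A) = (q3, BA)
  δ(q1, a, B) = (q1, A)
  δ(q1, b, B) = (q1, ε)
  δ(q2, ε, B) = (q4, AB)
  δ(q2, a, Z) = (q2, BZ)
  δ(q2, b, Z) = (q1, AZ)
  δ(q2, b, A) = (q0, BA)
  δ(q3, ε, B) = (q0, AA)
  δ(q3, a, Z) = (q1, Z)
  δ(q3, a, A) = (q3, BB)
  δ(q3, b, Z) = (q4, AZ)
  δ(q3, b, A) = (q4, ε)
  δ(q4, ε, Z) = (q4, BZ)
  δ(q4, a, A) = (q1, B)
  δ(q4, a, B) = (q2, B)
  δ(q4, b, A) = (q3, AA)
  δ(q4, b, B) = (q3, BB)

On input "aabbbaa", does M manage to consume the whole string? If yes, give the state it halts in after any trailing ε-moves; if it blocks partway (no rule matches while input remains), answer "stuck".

(q0, aabbbaa, Z) ⊢ (q4, aabbbaa, BZ) ⊢ (q2, abbbaa, BZ) ⊢ (q4, abbbaa, ABZ) ⊢ (q1, bbbaa, BBZ) ⊢ (q1, bbaa, BZ) ⊢ (q1, baa, Z)
No transition for (q1, b, top Z); M blocks with input baa remaining.

stuck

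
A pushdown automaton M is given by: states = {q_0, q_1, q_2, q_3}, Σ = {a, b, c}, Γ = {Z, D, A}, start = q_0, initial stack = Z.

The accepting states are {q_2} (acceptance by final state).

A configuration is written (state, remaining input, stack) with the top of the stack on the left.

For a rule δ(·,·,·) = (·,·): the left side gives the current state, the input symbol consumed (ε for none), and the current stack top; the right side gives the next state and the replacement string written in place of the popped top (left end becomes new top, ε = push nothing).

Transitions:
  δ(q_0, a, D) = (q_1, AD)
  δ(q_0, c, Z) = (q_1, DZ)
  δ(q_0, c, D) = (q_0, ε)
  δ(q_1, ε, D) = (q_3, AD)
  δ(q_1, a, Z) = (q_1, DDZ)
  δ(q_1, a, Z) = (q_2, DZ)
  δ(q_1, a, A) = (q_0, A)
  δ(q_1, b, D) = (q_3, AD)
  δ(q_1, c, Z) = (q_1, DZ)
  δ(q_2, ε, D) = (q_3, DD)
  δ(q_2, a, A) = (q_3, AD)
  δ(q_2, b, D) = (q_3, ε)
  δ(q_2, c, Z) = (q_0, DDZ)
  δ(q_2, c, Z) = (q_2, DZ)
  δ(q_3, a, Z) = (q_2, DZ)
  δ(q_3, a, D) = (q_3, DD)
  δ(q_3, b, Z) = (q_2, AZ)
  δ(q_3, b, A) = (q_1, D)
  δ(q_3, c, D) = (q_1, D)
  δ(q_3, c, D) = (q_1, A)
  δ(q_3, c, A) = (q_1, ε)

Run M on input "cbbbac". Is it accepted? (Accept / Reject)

Reject

No computation consumes all input and reaches a final state.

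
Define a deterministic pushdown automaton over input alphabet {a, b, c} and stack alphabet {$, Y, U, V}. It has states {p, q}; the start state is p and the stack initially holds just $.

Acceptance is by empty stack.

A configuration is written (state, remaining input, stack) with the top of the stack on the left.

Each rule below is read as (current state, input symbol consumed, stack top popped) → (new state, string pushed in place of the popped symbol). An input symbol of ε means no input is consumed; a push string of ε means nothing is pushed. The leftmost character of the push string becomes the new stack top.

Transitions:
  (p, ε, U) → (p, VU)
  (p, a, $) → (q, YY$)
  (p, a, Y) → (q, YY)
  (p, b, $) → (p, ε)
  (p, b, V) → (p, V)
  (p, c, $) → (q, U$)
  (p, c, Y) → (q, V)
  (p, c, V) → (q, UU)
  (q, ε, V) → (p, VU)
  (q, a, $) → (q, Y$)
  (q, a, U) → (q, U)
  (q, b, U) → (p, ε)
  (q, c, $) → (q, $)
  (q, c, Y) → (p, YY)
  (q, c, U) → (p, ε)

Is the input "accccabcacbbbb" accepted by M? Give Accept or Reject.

Reject

(p, accccabcacbbbb, $)
  read a, top $: go to q, push YY$ → (q, ccccabcacbbbb, YY$)
  read c, top Y: go to p, push YY → (p, cccabcacbbbb, YYY$)
  read c, top Y: go to q, push V → (q, ccabcacbbbb, VYY$)
  ε-move, top V: go to p, push VU → (p, ccabcacbbbb, VUYY$)
  read c, top V: go to q, push UU → (q, cabcacbbbb, UUUYY$)
  read c, top U: go to p, push ε → (p, abcacbbbb, UUYY$)
  ε-move, top U: go to p, push VU → (p, abcacbbbb, VUUYY$)
No transition applies at (p, abcacbbbb, VUUYY$); input not fully consumed.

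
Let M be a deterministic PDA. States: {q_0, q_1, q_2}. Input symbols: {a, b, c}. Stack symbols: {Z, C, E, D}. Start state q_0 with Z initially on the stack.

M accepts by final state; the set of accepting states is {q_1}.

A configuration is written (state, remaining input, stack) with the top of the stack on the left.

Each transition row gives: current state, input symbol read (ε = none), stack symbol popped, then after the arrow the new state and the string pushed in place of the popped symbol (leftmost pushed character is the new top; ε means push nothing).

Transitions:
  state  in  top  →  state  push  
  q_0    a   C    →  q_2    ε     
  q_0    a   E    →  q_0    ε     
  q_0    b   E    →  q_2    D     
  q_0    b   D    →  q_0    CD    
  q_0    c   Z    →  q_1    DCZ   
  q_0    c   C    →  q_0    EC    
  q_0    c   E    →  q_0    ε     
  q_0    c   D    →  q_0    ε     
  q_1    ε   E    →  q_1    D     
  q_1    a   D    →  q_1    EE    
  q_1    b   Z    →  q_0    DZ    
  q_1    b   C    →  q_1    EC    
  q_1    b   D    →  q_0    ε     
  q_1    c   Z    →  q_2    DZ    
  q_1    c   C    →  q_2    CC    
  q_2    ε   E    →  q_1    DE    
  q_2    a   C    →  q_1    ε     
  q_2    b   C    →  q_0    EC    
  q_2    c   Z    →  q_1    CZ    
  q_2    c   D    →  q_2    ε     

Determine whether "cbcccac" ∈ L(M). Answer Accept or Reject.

(q_0, cbcccac, Z)
  read c, top Z: go to q_1, push DCZ → (q_1, bcccac, DCZ)
  read b, top D: go to q_0, push ε → (q_0, cccac, CZ)
  read c, top C: go to q_0, push EC → (q_0, ccac, ECZ)
  read c, top E: go to q_0, push ε → (q_0, cac, CZ)
  read c, top C: go to q_0, push EC → (q_0, ac, ECZ)
  read a, top E: go to q_0, push ε → (q_0, c, CZ)
  read c, top C: go to q_0, push EC → (q_0, ε, ECZ)
All input consumed; state q_0 ∉ F and no further ε-move applies.

Reject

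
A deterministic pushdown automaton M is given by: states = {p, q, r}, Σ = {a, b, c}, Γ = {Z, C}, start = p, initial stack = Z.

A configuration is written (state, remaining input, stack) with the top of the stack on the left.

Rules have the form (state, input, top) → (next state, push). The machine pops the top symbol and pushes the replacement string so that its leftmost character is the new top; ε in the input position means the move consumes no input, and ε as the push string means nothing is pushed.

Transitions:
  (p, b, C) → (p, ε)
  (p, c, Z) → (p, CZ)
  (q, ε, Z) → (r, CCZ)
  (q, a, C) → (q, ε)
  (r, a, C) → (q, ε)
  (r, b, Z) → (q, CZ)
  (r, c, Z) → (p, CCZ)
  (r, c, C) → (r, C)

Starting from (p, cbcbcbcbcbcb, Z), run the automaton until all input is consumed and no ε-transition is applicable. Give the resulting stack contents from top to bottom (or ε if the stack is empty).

(p, cbcbcbcbcbcb, Z)
  read c, top Z: go to p, push CZ → (p, bcbcbcbcbcb, CZ)
  read b, top C: go to p, push ε → (p, cbcbcbcbcb, Z)
  read c, top Z: go to p, push CZ → (p, bcbcbcbcb, CZ)
  read b, top C: go to p, push ε → (p, cbcbcbcb, Z)
  read c, top Z: go to p, push CZ → (p, bcbcbcb, CZ)
  read b, top C: go to p, push ε → (p, cbcbcb, Z)
  read c, top Z: go to p, push CZ → (p, bcbcb, CZ)
  read b, top C: go to p, push ε → (p, cbcb, Z)
  read c, top Z: go to p, push CZ → (p, bcb, CZ)
  read b, top C: go to p, push ε → (p, cb, Z)
  read c, top Z: go to p, push CZ → (p, b, CZ)
  read b, top C: go to p, push ε → (p, ε, Z)
All input consumed in state p with stack Z.

Z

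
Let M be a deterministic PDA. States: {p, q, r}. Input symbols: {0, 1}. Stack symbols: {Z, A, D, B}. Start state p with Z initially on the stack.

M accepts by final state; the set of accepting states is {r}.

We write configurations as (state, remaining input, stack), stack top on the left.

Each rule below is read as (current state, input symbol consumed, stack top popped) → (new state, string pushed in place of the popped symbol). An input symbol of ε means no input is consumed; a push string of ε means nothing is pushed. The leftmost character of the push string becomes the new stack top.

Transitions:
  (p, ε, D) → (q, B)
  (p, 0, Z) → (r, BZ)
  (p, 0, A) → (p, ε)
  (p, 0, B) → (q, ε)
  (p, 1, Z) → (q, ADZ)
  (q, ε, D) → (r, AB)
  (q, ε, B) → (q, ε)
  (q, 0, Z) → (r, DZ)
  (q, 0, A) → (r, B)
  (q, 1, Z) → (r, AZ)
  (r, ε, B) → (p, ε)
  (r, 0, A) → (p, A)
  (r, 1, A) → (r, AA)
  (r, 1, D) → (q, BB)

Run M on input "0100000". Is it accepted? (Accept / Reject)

(p, 0100000, Z)
  read 0, top Z: go to r, push BZ → (r, 100000, BZ)
  ε-move, top B: go to p, push ε → (p, 100000, Z)
  read 1, top Z: go to q, push ADZ → (q, 00000, ADZ)
  read 0, top A: go to r, push B → (r, 0000, BDZ)
  ε-move, top B: go to p, push ε → (p, 0000, DZ)
  ε-move, top D: go to q, push B → (q, 0000, BZ)
  ε-move, top B: go to q, push ε → (q, 0000, Z)
  read 0, top Z: go to r, push DZ → (r, 000, DZ)
No transition applies at (r, 000, DZ); input not fully consumed.

Reject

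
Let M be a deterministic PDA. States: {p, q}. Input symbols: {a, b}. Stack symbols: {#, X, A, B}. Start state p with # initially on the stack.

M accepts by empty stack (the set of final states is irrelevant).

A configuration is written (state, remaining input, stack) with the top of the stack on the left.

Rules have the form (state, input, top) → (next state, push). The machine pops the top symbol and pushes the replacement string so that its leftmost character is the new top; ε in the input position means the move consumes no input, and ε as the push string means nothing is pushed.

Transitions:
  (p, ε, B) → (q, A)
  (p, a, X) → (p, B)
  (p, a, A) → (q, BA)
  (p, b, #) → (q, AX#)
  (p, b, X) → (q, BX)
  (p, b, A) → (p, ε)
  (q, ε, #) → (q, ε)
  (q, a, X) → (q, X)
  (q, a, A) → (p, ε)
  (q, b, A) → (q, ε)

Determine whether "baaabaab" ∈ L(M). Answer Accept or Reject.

Accept

(p, baaabaab, #)
  read b, top #: go to q, push AX# → (q, aaabaab, AX#)
  read a, top A: go to p, push ε → (p, aabaab, X#)
  read a, top X: go to p, push B → (p, abaab, B#)
  ε-move, top B: go to q, push A → (q, abaab, A#)
  read a, top A: go to p, push ε → (p, baab, #)
  read b, top #: go to q, push AX# → (q, aab, AX#)
  read a, top A: go to p, push ε → (p, ab, X#)
  read a, top X: go to p, push B → (p, b, B#)
  ε-move, top B: go to q, push A → (q, b, A#)
  read b, top A: go to q, push ε → (q, ε, #)
  ε-move, top #: go to q, push ε → (q, ε, ε)
All input consumed and the stack is empty.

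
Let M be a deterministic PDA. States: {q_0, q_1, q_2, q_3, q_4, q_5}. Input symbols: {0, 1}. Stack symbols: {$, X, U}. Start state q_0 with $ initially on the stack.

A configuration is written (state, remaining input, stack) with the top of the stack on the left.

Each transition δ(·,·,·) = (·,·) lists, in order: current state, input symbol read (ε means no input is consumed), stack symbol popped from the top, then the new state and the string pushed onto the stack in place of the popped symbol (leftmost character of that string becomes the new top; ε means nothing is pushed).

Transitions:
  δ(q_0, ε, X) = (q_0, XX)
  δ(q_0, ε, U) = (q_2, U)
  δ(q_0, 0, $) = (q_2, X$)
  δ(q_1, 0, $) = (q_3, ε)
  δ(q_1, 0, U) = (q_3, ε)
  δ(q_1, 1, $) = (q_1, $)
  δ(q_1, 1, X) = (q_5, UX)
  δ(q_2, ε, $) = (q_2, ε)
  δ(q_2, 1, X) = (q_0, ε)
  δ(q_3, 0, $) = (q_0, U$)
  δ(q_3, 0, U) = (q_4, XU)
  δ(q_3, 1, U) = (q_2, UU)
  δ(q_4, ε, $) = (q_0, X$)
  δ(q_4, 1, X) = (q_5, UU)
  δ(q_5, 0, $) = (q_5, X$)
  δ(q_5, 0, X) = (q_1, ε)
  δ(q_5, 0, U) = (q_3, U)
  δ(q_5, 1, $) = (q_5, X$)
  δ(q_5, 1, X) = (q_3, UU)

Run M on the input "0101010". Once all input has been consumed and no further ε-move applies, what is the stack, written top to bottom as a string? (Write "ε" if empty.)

X$

(q_0, 0101010, $) ⊢ (q_2, 101010, X$) ⊢ (q_0, 01010, $) ⊢ (q_2, 1010, X$) ⊢ (q_0, 010, $) ⊢ (q_2, 10, X$) ⊢ (q_0, 0, $) ⊢ (q_2, ε, X$)
All input consumed in state q_2 with stack X$.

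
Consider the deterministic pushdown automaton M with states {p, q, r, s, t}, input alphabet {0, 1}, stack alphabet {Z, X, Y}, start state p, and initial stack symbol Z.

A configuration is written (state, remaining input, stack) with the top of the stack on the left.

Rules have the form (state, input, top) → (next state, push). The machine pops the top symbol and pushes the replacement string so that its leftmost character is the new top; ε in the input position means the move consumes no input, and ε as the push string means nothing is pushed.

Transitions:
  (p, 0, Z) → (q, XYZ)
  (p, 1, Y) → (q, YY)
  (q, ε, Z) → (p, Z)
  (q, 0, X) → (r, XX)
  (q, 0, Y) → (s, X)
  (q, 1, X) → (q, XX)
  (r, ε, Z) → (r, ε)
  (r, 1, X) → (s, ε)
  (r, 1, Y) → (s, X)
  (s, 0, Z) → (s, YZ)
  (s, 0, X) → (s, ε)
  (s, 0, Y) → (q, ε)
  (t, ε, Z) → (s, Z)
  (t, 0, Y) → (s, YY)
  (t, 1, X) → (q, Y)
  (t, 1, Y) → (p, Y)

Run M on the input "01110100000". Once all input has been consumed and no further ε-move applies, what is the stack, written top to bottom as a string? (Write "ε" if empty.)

(p, 01110100000, Z)
  read 0, top Z: go to q, push XYZ → (q, 1110100000, XYZ)
  read 1, top X: go to q, push XX → (q, 110100000, XXYZ)
  read 1, top X: go to q, push XX → (q, 10100000, XXXYZ)
  read 1, top X: go to q, push XX → (q, 0100000, XXXXYZ)
  read 0, top X: go to r, push XX → (r, 100000, XXXXXYZ)
  read 1, top X: go to s, push ε → (s, 00000, XXXXYZ)
  read 0, top X: go to s, push ε → (s, 0000, XXXYZ)
  read 0, top X: go to s, push ε → (s, 000, XXYZ)
  read 0, top X: go to s, push ε → (s, 00, XYZ)
  read 0, top X: go to s, push ε → (s, 0, YZ)
  read 0, top Y: go to q, push ε → (q, ε, Z)
  ε-move, top Z: go to p, push Z → (p, ε, Z)
All input consumed in state p with stack Z.

Z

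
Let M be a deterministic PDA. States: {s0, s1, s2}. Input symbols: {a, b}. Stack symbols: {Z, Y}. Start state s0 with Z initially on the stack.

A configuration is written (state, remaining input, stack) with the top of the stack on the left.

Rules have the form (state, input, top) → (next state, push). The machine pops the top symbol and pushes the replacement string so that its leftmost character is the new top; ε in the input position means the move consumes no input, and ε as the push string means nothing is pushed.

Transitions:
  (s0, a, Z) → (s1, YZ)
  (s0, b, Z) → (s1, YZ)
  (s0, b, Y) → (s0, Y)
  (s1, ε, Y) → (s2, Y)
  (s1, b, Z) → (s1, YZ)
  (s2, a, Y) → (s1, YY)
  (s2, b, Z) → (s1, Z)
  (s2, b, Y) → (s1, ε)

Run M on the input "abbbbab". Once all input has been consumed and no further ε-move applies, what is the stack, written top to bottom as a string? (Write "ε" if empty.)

YZ

(s0, abbbbab, Z)
  read a, top Z: go to s1, push YZ → (s1, bbbbab, YZ)
  ε-move, top Y: go to s2, push Y → (s2, bbbbab, YZ)
  read b, top Y: go to s1, push ε → (s1, bbbab, Z)
  read b, top Z: go to s1, push YZ → (s1, bbab, YZ)
  ε-move, top Y: go to s2, push Y → (s2, bbab, YZ)
  read b, top Y: go to s1, push ε → (s1, bab, Z)
  read b, top Z: go to s1, push YZ → (s1, ab, YZ)
  ε-move, top Y: go to s2, push Y → (s2, ab, YZ)
  read a, top Y: go to s1, push YY → (s1, b, YYZ)
  ε-move, top Y: go to s2, push Y → (s2, b, YYZ)
  read b, top Y: go to s1, push ε → (s1, ε, YZ)
  ε-move, top Y: go to s2, push Y → (s2, ε, YZ)
All input consumed in state s2 with stack YZ.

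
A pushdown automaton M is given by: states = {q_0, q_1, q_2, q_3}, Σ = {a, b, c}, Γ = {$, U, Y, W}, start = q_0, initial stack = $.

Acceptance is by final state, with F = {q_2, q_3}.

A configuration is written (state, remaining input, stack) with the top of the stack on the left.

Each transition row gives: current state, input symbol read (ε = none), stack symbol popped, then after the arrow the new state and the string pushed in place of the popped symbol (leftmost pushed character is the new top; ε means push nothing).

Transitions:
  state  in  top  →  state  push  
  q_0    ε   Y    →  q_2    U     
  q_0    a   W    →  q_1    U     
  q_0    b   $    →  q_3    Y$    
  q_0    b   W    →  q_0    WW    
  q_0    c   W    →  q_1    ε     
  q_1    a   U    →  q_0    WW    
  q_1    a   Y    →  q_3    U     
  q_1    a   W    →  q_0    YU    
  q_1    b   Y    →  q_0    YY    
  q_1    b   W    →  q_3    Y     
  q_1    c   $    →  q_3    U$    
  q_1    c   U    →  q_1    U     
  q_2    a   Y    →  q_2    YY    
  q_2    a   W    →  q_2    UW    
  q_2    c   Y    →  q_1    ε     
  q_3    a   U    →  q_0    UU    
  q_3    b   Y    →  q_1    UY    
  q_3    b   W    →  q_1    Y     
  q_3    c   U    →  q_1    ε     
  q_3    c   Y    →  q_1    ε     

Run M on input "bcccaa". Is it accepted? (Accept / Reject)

Reject

No computation consumes all input and reaches a final state.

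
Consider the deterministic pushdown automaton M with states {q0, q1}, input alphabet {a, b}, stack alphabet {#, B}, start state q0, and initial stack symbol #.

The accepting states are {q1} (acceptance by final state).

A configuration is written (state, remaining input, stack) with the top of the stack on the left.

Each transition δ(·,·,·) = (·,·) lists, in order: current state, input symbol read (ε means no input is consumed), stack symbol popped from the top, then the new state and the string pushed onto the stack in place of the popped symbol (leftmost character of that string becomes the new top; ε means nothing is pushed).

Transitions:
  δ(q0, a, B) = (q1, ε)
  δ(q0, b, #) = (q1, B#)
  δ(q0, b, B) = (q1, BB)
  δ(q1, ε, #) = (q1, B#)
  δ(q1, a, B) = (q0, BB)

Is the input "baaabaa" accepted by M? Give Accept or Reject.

(q0, baaabaa, #)
  read b, top #: go to q1, push B# → (q1, aaabaa, B#)
  read a, top B: go to q0, push BB → (q0, aabaa, BB#)
  read a, top B: go to q1, push ε → (q1, abaa, B#)
  read a, top B: go to q0, push BB → (q0, baa, BB#)
  read b, top B: go to q1, push BB → (q1, aa, BBB#)
  read a, top B: go to q0, push BB → (q0, a, BBBB#)
  read a, top B: go to q1, push ε → (q1, ε, BBB#)
All input consumed; state q1 ∈ F.

Accept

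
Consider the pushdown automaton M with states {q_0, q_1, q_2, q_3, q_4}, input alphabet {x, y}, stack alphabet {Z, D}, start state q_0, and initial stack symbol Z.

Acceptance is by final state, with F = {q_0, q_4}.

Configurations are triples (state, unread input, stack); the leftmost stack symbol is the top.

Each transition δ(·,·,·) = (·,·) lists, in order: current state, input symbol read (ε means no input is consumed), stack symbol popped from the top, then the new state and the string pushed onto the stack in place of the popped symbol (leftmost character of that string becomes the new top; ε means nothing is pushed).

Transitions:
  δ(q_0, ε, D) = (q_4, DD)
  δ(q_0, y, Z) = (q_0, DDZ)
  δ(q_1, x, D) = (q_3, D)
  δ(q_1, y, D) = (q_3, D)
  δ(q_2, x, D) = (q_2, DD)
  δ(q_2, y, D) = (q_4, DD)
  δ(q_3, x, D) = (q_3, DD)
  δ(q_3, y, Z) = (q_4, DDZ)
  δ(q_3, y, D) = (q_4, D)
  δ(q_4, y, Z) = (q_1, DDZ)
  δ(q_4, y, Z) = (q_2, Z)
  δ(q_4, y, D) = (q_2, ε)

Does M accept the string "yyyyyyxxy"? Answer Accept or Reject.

Accept

One accepting computation: (q_0, yyyyyyxxy, Z) ⊢ (q_0, yyyyyxxy, DDZ) ⊢ (q_4, yyyyyxxy, DDDZ) ⊢ (q_2, yyyyxxy, DDZ) ⊢ (q_4, yyyxxy, DDDZ) ⊢ (q_2, yyxxy, DDZ) ⊢ (q_4, yxxy, DDDZ) ⊢ (q_2, xxy, DDZ) ⊢ (q_2, xy, DDDZ) ⊢ (q_2, y, DDDDZ) ⊢ (q_4, ε, DDDDDZ)
All input consumed and state q_4 ∈ F.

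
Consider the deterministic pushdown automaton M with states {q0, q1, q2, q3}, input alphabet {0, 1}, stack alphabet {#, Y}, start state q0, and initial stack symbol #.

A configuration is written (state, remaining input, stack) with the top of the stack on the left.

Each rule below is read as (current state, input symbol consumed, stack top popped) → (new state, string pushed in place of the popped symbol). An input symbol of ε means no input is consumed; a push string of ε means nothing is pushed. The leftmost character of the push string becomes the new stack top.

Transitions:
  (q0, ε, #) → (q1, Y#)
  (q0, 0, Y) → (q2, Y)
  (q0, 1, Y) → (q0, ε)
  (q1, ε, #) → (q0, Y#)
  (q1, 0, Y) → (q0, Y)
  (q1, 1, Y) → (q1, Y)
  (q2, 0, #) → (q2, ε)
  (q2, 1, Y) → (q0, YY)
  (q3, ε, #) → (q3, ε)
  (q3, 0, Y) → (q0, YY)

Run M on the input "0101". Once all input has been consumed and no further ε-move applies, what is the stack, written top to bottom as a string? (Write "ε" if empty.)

Y#

(q0, 0101, #) ⊢ (q1, 0101, Y#) ⊢ (q0, 101, Y#) ⊢ (q0, 01, #) ⊢ (q1, 01, Y#) ⊢ (q0, 1, Y#) ⊢ (q0, ε, #) ⊢ (q1, ε, Y#)
All input consumed in state q1 with stack Y#.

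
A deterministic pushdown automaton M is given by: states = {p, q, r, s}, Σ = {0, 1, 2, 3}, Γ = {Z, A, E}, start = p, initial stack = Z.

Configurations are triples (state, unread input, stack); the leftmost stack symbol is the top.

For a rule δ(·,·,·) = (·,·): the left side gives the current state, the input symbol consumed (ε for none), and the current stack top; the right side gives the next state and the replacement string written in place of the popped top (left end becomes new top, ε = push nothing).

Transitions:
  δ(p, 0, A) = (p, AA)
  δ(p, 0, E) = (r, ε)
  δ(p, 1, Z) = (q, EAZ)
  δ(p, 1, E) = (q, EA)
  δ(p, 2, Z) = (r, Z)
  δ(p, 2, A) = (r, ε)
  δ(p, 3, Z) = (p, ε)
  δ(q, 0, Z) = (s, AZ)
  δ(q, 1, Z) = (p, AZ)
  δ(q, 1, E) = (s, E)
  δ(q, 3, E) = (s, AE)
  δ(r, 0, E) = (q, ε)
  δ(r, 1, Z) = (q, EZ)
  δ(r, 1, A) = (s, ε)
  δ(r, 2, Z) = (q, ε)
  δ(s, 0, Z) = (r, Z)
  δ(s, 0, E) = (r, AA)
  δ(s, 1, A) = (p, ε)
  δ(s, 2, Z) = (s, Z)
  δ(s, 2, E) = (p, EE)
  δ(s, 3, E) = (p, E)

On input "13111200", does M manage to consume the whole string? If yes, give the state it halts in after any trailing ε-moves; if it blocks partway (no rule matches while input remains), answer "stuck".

q

(p, 13111200, Z)
  read 1, top Z: go to q, push EAZ → (q, 3111200, EAZ)
  read 3, top E: go to s, push AE → (s, 111200, AEAZ)
  read 1, top A: go to p, push ε → (p, 11200, EAZ)
  read 1, top E: go to q, push EA → (q, 1200, EAAZ)
  read 1, top E: go to s, push E → (s, 200, EAAZ)
  read 2, top E: go to p, push EE → (p, 00, EEAAZ)
  read 0, top E: go to r, push ε → (r, 0, EAAZ)
  read 0, top E: go to q, push ε → (q, ε, AAZ)
All input consumed; M is in state q.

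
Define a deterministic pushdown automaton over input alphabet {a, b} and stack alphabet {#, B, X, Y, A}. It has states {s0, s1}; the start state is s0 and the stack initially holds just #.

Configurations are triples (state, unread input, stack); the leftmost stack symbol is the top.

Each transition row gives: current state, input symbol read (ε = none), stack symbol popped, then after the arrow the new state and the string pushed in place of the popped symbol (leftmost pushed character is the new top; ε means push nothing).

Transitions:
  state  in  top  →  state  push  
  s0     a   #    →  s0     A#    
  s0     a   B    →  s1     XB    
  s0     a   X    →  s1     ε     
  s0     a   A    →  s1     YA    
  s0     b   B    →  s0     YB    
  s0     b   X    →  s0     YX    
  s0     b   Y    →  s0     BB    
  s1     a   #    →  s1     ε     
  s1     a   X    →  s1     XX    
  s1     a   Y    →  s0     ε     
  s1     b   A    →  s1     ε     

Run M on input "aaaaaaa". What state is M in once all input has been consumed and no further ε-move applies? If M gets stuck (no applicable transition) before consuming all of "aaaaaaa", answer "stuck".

(s0, aaaaaaa, #)
  read a, top #: go to s0, push A# → (s0, aaaaaa, A#)
  read a, top A: go to s1, push YA → (s1, aaaaa, YA#)
  read a, top Y: go to s0, push ε → (s0, aaaa, A#)
  read a, top A: go to s1, push YA → (s1, aaa, YA#)
  read a, top Y: go to s0, push ε → (s0, aa, A#)
  read a, top A: go to s1, push YA → (s1, a, YA#)
  read a, top Y: go to s0, push ε → (s0, ε, A#)
All input consumed; M is in state s0.

s0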